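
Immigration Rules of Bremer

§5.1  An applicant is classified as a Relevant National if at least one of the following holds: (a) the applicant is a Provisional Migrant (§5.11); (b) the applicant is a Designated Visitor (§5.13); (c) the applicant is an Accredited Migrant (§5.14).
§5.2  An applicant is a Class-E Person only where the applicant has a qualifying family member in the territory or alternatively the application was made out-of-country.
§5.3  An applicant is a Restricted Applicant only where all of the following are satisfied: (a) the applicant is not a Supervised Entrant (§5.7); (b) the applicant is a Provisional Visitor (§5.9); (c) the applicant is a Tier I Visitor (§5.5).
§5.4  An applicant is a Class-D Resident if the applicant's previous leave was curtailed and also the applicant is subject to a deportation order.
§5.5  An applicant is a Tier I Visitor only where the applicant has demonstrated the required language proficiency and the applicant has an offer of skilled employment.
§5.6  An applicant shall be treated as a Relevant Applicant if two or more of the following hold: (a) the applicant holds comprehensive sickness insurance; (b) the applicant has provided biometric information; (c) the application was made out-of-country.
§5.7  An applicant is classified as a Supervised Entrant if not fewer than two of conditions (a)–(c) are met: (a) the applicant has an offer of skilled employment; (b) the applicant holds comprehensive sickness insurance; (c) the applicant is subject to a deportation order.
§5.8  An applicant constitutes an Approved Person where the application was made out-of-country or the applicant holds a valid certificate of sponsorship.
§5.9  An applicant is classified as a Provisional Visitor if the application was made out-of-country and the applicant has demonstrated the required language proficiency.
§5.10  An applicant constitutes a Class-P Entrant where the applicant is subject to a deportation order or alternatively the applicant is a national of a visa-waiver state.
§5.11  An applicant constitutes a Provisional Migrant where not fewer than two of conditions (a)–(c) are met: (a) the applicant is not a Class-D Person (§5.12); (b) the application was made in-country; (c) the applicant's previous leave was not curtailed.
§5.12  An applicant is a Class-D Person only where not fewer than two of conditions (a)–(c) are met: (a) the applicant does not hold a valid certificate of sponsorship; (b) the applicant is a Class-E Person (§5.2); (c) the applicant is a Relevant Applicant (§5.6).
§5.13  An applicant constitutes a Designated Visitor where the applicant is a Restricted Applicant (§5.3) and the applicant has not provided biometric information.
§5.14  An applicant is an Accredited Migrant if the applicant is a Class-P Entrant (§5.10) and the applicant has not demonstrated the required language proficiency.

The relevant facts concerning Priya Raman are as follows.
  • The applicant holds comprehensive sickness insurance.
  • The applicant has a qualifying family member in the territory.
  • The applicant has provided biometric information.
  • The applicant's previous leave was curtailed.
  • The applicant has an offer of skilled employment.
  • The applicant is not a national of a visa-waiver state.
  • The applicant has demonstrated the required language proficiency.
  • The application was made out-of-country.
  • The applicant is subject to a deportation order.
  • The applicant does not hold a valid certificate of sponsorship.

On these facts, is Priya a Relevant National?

Under §5.2: the applicant has a qualifying family member in the territory? yes; or the application was made out-of-country? yes. So the applicant is a Class-E Person.
Under §5.6: the applicant holds comprehensive sickness insurance? yes; the applicant has provided biometric information? yes; the application was made out-of-country? yes — 3 of 3 hold (need ≥2) → satisfied.
Under §5.12: the applicant does not hold a valid certificate of sponsorship? yes; Class-E Person (§5.2)? yes; Relevant Applicant (§5.6)? yes — 3 of 3 hold (need ≥2) → satisfied.
Under §5.11: not a Class-D Person (§5.12)? no; the application was made in-country? no; the applicant's previous leave was not curtailed? no — 0 of 3 hold (need ≥2) → not satisfied.
Under §5.7: the applicant has an offer of skilled employment? yes; the applicant holds comprehensive sickness insurance? yes; the applicant is subject to a deportation order? yes — 3 of 3 hold (need ≥2) → satisfied.
Under §5.9: the application was made out-of-country? yes; and the applicant has demonstrated the required language proficiency? yes. So the applicant is a Provisional Visitor.
Under §5.5: the applicant has demonstrated the required language proficiency? yes; and the applicant has an offer of skilled employment? yes. So the applicant is a Tier I Visitor.
Under §5.3: not a Supervised Entrant (§5.7)? no; and Provisional Visitor (§5.9)? yes; and Tier I Visitor (§5.5)? yes. So the applicant is not a Restricted Applicant.
Under §5.13: Restricted Applicant (§5.3)? no; and the applicant has not provided biometric information? no. So the applicant is not a Designated Visitor.
Under §5.10: the applicant is subject to a deportation order? yes; or the applicant is a national of a visa-waiver state? no. So the applicant is a Class-P Entrant.
Under §5.14: Class-P Entrant (§5.10)? yes; and the applicant has not demonstrated the required language proficiency? no. So the applicant is not an Accredited Migrant.
Under §5.1: Provisional Migrant (§5.11)? no; or Designated Visitor (§5.13)? no; or Accredited Migrant (§5.14)? no. So the applicant is not a Relevant National.

No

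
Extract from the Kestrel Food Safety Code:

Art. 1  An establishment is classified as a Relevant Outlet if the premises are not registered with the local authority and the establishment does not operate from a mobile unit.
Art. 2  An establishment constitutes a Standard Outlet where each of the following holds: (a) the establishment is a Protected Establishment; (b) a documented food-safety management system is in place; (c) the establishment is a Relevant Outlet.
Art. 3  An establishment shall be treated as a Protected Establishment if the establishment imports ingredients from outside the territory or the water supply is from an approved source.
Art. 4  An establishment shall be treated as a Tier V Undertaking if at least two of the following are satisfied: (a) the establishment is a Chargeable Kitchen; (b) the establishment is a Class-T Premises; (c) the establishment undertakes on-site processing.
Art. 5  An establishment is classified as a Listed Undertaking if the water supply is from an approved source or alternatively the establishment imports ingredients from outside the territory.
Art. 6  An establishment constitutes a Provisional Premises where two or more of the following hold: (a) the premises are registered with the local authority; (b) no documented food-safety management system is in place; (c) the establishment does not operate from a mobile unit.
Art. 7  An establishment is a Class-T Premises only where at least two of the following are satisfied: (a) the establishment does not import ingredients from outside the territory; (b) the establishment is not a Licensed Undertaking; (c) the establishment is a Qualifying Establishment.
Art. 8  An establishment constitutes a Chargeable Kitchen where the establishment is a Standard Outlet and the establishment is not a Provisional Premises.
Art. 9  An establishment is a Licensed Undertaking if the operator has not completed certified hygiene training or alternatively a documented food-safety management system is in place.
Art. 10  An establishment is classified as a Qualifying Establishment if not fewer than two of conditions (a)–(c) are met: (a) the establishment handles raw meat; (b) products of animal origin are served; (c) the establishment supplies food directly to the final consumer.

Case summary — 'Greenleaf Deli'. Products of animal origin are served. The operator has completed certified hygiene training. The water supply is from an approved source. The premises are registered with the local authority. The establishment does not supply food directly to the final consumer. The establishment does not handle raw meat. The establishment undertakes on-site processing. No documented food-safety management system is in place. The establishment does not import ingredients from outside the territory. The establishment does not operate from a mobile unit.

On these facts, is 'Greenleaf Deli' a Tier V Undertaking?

Yes

article 3 — Protected Establishment: [the establishment imports ingredients from outside the territory? no] OR [the water supply is from an approved source? yes] → satisfied.
article 1 — Relevant Outlet: [the premises are not registered with the local authority? no] AND [the establishment does not operate from a mobile unit? yes] → not satisfied.
article 2 — Standard Outlet: [Protected Establishment (article 3)? yes] AND [a documented food-safety management system is in place? no] AND [Relevant Outlet (article 1)? no] → not satisfied.
article 6 — Provisional Premises: the premises are registered with the local authority? yes; no documented food-safety management system is in place? yes; the establishment does not operate from a mobile unit? yes — 3 of 3 hold (need ≥2) → satisfied.
article 8 — Chargeable Kitchen: [Standard Outlet (article 2)? no] AND [not a Provisional Premises (article 6)? no] → not satisfied.
article 9 — Licensed Undertaking: [the operator has not completed certified hygiene training? no] OR [a documented food-safety management system is in place? no] → not satisfied.
article 10 — Qualifying Establishment: the establishment handles raw meat? no; products of animal origin are served? yes; the establishment supplies food directly to the final consumer? no — 1 of 3 hold (need ≥2) → not satisfied.
article 7 — Class-T Premises: the establishment does not import ingredients from outside the territory? yes; not a Licensed Undertaking (article 9)? yes; Qualifying Establishment (article 10)? no — 2 of 3 hold (need ≥2) → satisfied.
article 4 — Tier V Undertaking: Chargeable Kitchen (article 8)? no; Class-T Premises (article 7)? yes; the establishment undertakes on-site processing? yes — 2 of 3 hold (need ≥2) → satisfied.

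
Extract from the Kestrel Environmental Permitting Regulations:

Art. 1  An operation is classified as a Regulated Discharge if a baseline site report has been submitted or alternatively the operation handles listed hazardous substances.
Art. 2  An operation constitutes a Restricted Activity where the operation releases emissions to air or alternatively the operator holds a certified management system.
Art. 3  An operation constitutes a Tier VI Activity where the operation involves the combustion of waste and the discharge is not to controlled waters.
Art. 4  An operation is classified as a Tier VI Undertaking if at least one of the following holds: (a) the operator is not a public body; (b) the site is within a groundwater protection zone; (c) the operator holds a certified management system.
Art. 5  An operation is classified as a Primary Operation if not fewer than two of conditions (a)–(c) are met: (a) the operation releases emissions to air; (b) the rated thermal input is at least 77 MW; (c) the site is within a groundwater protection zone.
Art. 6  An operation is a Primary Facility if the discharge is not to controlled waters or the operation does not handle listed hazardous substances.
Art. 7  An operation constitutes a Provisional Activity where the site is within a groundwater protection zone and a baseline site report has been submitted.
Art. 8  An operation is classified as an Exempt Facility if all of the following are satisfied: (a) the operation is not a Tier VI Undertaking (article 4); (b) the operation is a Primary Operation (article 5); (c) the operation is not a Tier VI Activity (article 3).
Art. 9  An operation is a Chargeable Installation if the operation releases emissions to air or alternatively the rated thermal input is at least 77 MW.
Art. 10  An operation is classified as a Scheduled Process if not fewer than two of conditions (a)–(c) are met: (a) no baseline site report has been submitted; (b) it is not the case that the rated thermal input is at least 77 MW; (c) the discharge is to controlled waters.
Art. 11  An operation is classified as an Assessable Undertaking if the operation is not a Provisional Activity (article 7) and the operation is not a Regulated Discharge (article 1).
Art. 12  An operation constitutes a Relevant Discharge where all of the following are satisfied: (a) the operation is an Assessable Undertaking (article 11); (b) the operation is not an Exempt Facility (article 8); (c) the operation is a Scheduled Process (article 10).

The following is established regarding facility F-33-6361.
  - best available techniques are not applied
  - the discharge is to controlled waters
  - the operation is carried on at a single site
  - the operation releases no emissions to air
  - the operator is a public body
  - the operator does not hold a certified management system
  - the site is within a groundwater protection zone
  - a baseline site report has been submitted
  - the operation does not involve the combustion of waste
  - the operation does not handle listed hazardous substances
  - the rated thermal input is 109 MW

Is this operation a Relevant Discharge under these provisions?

article 7 — Provisional Activity: [the site is within a groundwater protection zone? yes] AND [a baseline site report has been submitted? yes] → satisfied.
article 1 — Regulated Discharge: [a baseline site report has been submitted? yes] OR [the operation handles listed hazardous substances? no] → satisfied.
article 11 — Assessable Undertaking: [not a Provisional Activity (article 7)? no] AND [not a Regulated Discharge (article 1)? no] → not satisfied.
article 4 — Tier VI Undertaking: [the operator is not a public body? no] OR [the site is within a groundwater protection zone? yes] OR [the operator holds a certified management system? no] → satisfied.
article 5 — Primary Operation: the operation releases emissions to air? no; rated thermal input: 109 MW ≥ 77 MW? yes; the site is within a groundwater protection zone? yes — 2 of 3 hold (need ≥2) → satisfied.
article 3 — Tier VI Activity: [the operation involves the combustion of waste? no] AND [the discharge is not to controlled waters? no] → not satisfied.
article 8 — Exempt Facility: [not a Tier VI Undertaking (article 4)? no] AND [Primary Operation (article 5)? yes] AND [not a Tier VI Activity (article 3)? yes] → not satisfied.
article 10 — Scheduled Process: no baseline site report has been submitted? no; rated thermal input: 109 MW ≥ 77 MW? yes, so negated condition no; the discharge is to controlled waters? yes — 1 of 3 hold (need ≥2) → not satisfied.
article 12 — Relevant Discharge: [Assessable Undertaking (article 11)? no] AND [not an Exempt Facility (article 8)? yes] AND [Scheduled Process (article 10)? no] → not satisfied.

No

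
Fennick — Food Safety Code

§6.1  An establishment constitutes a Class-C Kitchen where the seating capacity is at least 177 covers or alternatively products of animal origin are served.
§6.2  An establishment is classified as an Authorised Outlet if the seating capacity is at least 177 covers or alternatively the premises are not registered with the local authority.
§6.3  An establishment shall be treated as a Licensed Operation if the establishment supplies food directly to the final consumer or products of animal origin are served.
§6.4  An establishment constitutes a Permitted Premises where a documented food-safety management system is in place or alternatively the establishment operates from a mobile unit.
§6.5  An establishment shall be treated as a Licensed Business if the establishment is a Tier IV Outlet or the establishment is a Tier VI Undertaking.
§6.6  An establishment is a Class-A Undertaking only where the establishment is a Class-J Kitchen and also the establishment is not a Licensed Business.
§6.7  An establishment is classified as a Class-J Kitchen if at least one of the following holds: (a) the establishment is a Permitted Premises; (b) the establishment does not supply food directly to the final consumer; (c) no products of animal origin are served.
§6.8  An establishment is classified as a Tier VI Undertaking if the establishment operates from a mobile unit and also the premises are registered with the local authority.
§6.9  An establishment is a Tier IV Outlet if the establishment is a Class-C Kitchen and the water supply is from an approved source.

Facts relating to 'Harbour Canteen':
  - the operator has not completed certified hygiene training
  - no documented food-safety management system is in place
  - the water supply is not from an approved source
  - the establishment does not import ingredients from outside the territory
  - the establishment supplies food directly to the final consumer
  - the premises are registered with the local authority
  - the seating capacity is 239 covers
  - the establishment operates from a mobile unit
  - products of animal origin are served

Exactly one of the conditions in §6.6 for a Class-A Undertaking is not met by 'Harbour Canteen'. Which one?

Under §6.4: a documented food-safety management system is in place? no; or the establishment operates from a mobile unit? yes. So the establishment is a Permitted Premises.
Under §6.7: Permitted Premises (§6.4)? yes; or the establishment does not supply food directly to the final consumer? no; or no products of animal origin are served? no. So the establishment is a Class-J Kitchen.
Under §6.1: seating capacity: 239 covers ≥ 177 covers? yes; or products of animal origin are served? yes. So the establishment is a Class-C Kitchen.
Under §6.9: Class-C Kitchen (§6.1)? yes; and the water supply is from an approved source? no. So the establishment is not a Tier IV Outlet.
Under §6.8: the establishment operates from a mobile unit? yes; and the premises are registered with the local authority? yes. So the establishment is a Tier VI Undertaking.
Under §6.5: Tier IV Outlet (§6.9)? no; or Tier VI Undertaking (§6.8)? yes. So the establishment is a Licensed Business.
Under §6.6: Class-J Kitchen (§6.7)? yes; and not a Licensed Business (§6.5)? no. So the establishment is not a Class-A Undertaking.

Licensed Business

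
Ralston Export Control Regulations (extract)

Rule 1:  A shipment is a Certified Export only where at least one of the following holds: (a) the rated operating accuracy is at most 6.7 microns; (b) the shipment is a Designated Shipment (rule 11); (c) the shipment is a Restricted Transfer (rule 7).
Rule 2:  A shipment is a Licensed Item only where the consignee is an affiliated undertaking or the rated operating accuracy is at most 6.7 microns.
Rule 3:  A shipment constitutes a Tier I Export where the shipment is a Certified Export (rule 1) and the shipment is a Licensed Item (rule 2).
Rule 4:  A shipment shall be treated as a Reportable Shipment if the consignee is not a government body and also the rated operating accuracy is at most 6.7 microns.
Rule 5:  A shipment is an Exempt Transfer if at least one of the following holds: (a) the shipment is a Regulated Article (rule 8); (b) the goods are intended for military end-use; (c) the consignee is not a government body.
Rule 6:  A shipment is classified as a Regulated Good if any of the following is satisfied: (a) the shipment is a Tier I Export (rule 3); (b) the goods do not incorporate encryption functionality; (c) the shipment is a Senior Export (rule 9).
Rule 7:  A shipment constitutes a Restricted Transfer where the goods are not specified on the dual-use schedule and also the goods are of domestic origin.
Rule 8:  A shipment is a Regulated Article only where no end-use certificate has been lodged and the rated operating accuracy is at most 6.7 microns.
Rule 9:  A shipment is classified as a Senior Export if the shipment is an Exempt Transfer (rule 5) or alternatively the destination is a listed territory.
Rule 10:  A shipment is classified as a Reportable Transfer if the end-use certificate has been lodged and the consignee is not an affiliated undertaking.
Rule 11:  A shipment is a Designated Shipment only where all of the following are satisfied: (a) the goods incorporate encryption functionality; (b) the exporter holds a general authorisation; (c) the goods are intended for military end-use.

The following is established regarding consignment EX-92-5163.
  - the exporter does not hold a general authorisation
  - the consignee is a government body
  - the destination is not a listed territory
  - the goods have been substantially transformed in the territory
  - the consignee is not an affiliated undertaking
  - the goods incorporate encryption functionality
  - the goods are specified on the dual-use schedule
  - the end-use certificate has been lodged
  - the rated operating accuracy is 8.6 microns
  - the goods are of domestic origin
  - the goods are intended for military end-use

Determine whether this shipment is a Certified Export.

Under rule 11: the goods incorporate encryption functionality? yes; and the exporter holds a general authorisation? no; and the goods are intended for military end-use? yes. So the shipment is not a Designated Shipment.
Under rule 7: the goods are not specified on the dual-use schedule? no; and the goods are of domestic origin? yes. So the shipment is not a Restricted Transfer.
Under rule 1: rated operating accuracy: 8.6 microns ≤ 6.7 microns? no; or Designated Shipment (rule 11)? no; or Restricted Transfer (rule 7)? no. So the shipment is not a Certified Export.

No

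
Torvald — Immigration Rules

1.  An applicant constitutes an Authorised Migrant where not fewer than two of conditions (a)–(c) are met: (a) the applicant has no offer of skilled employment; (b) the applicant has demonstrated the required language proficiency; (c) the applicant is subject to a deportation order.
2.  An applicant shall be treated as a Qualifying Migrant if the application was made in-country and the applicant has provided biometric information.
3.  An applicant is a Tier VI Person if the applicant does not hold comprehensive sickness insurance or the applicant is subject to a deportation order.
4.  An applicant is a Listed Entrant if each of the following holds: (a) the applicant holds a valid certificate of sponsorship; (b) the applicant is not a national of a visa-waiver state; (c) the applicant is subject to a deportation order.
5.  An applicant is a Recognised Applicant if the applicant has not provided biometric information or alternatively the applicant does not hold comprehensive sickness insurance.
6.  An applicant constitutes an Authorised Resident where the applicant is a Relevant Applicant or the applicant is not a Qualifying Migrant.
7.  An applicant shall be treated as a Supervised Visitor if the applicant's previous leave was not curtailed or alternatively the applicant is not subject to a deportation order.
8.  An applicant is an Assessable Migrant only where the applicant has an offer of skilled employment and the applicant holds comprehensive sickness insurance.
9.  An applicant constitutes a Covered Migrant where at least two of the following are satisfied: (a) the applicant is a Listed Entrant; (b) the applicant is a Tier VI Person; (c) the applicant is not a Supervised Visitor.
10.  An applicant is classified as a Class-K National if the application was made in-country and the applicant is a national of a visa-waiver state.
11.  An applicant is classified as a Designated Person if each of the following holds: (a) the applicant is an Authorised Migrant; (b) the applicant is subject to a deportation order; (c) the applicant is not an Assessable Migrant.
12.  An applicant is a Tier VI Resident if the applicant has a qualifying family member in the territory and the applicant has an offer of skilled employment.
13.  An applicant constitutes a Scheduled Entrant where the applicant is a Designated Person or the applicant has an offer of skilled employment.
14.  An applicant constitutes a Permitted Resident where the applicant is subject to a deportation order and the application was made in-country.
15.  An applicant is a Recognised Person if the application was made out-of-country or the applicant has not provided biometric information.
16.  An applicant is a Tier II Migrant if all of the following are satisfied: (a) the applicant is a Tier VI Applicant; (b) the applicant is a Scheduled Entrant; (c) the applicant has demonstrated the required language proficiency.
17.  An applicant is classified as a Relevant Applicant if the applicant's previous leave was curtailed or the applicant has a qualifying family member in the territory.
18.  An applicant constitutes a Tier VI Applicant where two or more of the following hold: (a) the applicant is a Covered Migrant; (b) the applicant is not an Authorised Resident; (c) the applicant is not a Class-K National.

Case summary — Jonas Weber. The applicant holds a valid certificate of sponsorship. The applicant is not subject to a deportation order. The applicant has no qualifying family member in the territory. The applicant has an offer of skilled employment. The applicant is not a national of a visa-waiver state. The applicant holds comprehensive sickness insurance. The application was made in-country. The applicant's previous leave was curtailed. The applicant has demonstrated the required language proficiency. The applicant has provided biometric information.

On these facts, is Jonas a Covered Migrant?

paragraph 4 — Listed Entrant: [the applicant holds a valid certificate of sponsorship? yes] AND [the applicant is not a national of a visa-waiver state? yes] AND [the applicant is subject to a deportation order? no] → not satisfied.
paragraph 3 — Tier VI Person: [the applicant does not hold comprehensive sickness insurance? no] OR [the applicant is subject to a deportation order? no] → not satisfied.
paragraph 7 — Supervised Visitor: [the applicant's previous leave was not curtailed? no] OR [the applicant is not subject to a deportation order? yes] → satisfied.
paragraph 9 — Covered Migrant: Listed Entrant (paragraph 4)? no; Tier VI Person (paragraph 3)? no; not a Supervised Visitor (paragraph 7)? no — 0 of 3 hold (need ≥2) → not satisfied.

No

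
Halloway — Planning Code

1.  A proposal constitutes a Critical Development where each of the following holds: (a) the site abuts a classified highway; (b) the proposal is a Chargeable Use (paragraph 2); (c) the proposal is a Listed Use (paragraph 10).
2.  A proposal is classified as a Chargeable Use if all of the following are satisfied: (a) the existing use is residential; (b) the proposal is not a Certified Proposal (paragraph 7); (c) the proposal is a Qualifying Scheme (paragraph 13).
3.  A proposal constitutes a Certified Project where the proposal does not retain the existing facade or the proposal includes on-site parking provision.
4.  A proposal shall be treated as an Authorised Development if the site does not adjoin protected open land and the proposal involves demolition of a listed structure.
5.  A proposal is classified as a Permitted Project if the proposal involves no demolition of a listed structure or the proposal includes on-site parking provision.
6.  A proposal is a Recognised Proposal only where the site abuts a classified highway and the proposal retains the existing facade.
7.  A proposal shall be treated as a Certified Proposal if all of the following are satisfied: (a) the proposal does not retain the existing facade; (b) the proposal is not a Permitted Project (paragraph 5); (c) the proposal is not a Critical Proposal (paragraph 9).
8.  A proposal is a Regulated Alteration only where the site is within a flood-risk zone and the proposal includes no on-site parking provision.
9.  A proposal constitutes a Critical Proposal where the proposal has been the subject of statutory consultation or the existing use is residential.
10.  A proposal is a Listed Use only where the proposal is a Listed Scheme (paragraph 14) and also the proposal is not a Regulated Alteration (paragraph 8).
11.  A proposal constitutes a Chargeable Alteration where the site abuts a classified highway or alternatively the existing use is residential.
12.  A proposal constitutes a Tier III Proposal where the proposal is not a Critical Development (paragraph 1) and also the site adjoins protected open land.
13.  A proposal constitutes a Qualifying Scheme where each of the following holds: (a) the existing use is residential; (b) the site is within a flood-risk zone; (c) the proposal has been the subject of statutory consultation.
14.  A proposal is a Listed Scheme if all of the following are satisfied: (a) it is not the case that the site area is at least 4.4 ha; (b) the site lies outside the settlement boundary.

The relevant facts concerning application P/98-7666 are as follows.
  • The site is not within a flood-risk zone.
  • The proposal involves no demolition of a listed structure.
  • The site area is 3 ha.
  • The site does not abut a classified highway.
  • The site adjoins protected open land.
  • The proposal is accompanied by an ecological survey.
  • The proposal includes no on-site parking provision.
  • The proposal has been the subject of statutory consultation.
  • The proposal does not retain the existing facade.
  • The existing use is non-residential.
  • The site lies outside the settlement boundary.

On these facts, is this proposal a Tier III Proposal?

Yes

paragraph 5 — Permitted Project: [the proposal involves no demolition of a listed structure? yes] OR [the proposal includes on-site parking provision? no] → satisfied.
paragraph 9 — Critical Proposal: [the proposal has been the subject of statutory consultation? yes] OR [the existing use is residential? no] → satisfied.
paragraph 7 — Certified Proposal: [the proposal does not retain the existing facade? yes] AND [not a Permitted Project (paragraph 5)? no] AND [not a Critical Proposal (paragraph 9)? no] → not satisfied.
paragraph 13 — Qualifying Scheme: [the existing use is residential? no] AND [the site is within a flood-risk zone? no] AND [the proposal has been the subject of statutory consultation? yes] → not satisfied.
paragraph 2 — Chargeable Use: [the existing use is residential? no] AND [not a Certified Proposal (paragraph 7)? yes] AND [Qualifying Scheme (paragraph 13)? no] → not satisfied.
paragraph 14 — Listed Scheme: [site area: 3 ha ≥ 4.4 ha? no, so negated condition yes] AND [the site lies outside the settlement boundary? yes] → satisfied.
paragraph 8 — Regulated Alteration: [the site is within a flood-risk zone? no] AND [the proposal includes no on-site parking provision? yes] → not satisfied.
paragraph 10 — Listed Use: [Listed Scheme (paragraph 14)? yes] AND [not a Regulated Alteration (paragraph 8)? yes] → satisfied.
paragraph 1 — Critical Development: [the site abuts a classified highway? no] AND [Chargeable Use (paragraph 2)? no] AND [Listed Use (paragraph 10)? yes] → not satisfied.
paragraph 12 — Tier III Proposal: [not a Critical Development (paragraph 1)? yes] AND [the site adjoins protected open land? yes] → satisfied.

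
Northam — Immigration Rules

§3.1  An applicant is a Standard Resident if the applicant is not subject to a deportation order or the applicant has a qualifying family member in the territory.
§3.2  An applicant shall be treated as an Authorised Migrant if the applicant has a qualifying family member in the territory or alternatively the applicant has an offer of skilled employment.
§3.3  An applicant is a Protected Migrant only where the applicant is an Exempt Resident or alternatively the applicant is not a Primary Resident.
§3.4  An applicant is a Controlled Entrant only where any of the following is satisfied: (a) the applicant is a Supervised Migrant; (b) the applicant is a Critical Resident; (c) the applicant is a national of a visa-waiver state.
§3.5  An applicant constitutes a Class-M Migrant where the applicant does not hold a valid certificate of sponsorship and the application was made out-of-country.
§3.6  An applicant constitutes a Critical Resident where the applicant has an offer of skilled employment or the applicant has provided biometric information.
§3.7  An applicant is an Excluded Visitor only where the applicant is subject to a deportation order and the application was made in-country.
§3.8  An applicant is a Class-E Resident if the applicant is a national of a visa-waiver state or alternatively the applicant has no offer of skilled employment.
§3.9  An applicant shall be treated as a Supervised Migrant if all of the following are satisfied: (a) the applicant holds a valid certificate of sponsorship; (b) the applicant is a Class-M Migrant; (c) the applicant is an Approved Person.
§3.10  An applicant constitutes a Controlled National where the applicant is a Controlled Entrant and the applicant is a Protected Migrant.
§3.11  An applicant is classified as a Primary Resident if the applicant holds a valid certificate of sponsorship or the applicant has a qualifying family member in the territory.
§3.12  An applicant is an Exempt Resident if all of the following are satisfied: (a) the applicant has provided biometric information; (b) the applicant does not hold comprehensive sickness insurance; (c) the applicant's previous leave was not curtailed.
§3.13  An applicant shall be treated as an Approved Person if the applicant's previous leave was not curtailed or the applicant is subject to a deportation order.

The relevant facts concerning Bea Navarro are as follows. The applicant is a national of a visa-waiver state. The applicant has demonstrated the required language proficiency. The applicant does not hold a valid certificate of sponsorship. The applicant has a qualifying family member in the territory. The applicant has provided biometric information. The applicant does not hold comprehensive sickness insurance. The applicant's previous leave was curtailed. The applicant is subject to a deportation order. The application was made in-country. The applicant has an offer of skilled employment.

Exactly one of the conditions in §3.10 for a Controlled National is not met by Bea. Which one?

§3.5 — Class-M Migrant: [the applicant does not hold a valid certificate of sponsorship? yes] AND [the application was made out-of-country? no] → not satisfied.
§3.13 — Approved Person: [the applicant's previous leave was not curtailed? no] OR [the applicant is subject to a deportation order? yes] → satisfied.
§3.9 — Supervised Migrant: [the applicant holds a valid certificate of sponsorship? no] AND [Class-M Migrant (§3.5)? no] AND [Approved Person (§3.13)? yes] → not satisfied.
§3.6 — Critical Resident: [the applicant has an offer of skilled employment? yes] OR [the applicant has provided biometric information? yes] → satisfied.
§3.4 — Controlled Entrant: [Supervised Migrant (§3.9)? no] OR [Critical Resident (§3.6)? yes] OR [the applicant is a national of a visa-waiver state? yes] → satisfied.
§3.12 — Exempt Resident: [the applicant has provided biometric information? yes] AND [the applicant does not hold comprehensive sickness insurance? yes] AND [the applicant's previous leave was not curtailed? no] → not satisfied.
§3.11 — Primary Resident: [the applicant holds a valid certificate of sponsorship? no] OR [the applicant has a qualifying family member in the territory? yes] → satisfied.
§3.3 — Protected Migrant: [Exempt Resident (§3.12)? no] OR [not a Primary Resident (§3.11)? no] → not satisfied.
§3.10 — Controlled National: [Controlled Entrant (§3.4)? yes] AND [Protected Migrant (§3.3)? no] → not satisfied.

Protected Migrant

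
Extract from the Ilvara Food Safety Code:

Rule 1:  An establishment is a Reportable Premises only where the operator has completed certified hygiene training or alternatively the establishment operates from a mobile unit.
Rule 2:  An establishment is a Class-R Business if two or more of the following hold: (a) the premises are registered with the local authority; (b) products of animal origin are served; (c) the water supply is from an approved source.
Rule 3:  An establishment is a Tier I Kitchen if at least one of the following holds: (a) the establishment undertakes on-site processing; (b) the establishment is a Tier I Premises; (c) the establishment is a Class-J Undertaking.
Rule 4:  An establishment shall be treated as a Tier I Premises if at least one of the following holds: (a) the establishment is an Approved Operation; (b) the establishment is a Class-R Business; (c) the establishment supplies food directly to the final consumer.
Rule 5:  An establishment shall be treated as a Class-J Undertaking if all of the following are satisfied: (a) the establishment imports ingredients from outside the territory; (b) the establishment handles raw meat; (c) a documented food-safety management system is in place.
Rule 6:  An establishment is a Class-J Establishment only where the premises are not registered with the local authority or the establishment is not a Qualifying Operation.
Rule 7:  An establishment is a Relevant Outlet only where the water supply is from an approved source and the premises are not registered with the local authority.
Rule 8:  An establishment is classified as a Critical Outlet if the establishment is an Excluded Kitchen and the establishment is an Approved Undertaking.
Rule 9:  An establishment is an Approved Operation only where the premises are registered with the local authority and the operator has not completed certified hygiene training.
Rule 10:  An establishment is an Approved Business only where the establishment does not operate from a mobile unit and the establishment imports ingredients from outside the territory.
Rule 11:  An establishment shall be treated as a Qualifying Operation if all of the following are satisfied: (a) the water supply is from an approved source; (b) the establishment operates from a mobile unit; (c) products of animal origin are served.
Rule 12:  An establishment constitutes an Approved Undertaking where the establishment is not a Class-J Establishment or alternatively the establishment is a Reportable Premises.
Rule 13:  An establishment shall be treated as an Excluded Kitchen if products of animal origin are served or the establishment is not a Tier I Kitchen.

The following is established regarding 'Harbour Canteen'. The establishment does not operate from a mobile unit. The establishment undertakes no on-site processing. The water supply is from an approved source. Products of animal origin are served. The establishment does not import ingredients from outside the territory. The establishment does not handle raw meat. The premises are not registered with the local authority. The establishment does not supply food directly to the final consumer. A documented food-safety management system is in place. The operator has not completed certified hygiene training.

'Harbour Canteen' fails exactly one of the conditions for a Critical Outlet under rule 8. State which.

rule 9 — Approved Operation: [the premises are registered with the local authority? no] AND [the operator has not completed certified hygiene training? yes] → not satisfied.
rule 2 — Class-R Business: the premises are registered with the local authority? no; products of animal origin are served? yes; the water supply is from an approved source? yes — 2 of 3 hold (need ≥2) → satisfied.
rule 4 — Tier I Premises: [Approved Operation (rule 9)? no] OR [Class-R Business (rule 2)? yes] OR [the establishment supplies food directly to the final consumer? no] → satisfied.
rule 5 — Class-J Undertaking: [the establishment imports ingredients from outside the territory? no] AND [the establishment handles raw meat? no] AND [a documented food-safety management system is in place? yes] → not satisfied.
rule 3 — Tier I Kitchen: [the establishment undertakes on-site processing? no] OR [Tier I Premises (rule 4)? yes] OR [Class-J Undertaking (rule 5)? no] → satisfied.
rule 13 — Excluded Kitchen: [products of animal origin are served? yes] OR [not a Tier I Kitchen (rule 3)? no] → satisfied.
rule 11 — Qualifying Operation: [the water supply is from an approved source? yes] AND [the establishment operates from a mobile unit? no] AND [products of animal origin are served? yes] → not satisfied.
rule 6 — Class-J Establishment: [the premises are not registered with the local authority? yes] OR [not a Qualifying Operation (rule 11)? yes] → satisfied.
rule 1 — Reportable Premises: [the operator has completed certified hygiene training? no] OR [the establishment operates from a mobile unit? no] → not satisfied.
rule 12 — Approved Undertaking: [not a Class-J Establishment (rule 6)? no] OR [Reportable Premises (rule 1)? no] → not satisfied.
rule 8 — Critical Outlet: [Excluded Kitchen (rule 13)? yes] AND [Approved Undertaking (rule 12)? no] → not satisfied.

Approved Undertaking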